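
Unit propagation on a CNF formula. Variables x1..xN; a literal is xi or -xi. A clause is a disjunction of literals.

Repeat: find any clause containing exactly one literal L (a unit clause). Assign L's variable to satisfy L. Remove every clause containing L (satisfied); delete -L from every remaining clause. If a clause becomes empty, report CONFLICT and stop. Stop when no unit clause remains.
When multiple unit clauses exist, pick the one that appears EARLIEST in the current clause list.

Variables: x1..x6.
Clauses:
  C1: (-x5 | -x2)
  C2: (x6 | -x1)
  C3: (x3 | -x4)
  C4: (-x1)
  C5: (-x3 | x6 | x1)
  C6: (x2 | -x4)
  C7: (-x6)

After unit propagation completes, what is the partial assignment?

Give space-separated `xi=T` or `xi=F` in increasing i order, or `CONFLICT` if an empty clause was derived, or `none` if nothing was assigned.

Answer: x1=F x3=F x4=F x6=F

Derivation:
unit clause [-1] forces x1=F; simplify:
  drop 1 from [-3, 6, 1] -> [-3, 6]
  satisfied 2 clause(s); 5 remain; assigned so far: [1]
unit clause [-6] forces x6=F; simplify:
  drop 6 from [-3, 6] -> [-3]
  satisfied 1 clause(s); 4 remain; assigned so far: [1, 6]
unit clause [-3] forces x3=F; simplify:
  drop 3 from [3, -4] -> [-4]
  satisfied 1 clause(s); 3 remain; assigned so far: [1, 3, 6]
unit clause [-4] forces x4=F; simplify:
  satisfied 2 clause(s); 1 remain; assigned so far: [1, 3, 4, 6]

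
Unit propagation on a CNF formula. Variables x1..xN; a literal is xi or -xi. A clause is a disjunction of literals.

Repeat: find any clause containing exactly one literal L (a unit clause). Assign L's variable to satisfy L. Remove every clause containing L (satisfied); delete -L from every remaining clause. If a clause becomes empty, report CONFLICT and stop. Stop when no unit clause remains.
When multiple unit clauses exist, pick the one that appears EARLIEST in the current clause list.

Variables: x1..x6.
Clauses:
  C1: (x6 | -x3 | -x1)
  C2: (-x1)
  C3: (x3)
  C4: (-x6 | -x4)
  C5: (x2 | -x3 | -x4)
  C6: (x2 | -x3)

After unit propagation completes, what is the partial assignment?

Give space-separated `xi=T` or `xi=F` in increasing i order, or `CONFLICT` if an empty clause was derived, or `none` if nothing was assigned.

Answer: x1=F x2=T x3=T

Derivation:
unit clause [-1] forces x1=F; simplify:
  satisfied 2 clause(s); 4 remain; assigned so far: [1]
unit clause [3] forces x3=T; simplify:
  drop -3 from [2, -3, -4] -> [2, -4]
  drop -3 from [2, -3] -> [2]
  satisfied 1 clause(s); 3 remain; assigned so far: [1, 3]
unit clause [2] forces x2=T; simplify:
  satisfied 2 clause(s); 1 remain; assigned so far: [1, 2, 3]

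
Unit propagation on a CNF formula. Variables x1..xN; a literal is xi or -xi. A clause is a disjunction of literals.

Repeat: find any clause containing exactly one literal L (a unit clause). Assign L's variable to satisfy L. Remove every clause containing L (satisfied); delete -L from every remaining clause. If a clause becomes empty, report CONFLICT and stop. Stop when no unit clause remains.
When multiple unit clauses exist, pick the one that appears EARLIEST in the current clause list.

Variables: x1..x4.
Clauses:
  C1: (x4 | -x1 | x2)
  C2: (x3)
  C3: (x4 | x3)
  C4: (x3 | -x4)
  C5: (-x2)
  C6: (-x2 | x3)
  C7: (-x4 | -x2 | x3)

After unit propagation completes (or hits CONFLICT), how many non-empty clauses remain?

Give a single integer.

unit clause [3] forces x3=T; simplify:
  satisfied 5 clause(s); 2 remain; assigned so far: [3]
unit clause [-2] forces x2=F; simplify:
  drop 2 from [4, -1, 2] -> [4, -1]
  satisfied 1 clause(s); 1 remain; assigned so far: [2, 3]

Answer: 1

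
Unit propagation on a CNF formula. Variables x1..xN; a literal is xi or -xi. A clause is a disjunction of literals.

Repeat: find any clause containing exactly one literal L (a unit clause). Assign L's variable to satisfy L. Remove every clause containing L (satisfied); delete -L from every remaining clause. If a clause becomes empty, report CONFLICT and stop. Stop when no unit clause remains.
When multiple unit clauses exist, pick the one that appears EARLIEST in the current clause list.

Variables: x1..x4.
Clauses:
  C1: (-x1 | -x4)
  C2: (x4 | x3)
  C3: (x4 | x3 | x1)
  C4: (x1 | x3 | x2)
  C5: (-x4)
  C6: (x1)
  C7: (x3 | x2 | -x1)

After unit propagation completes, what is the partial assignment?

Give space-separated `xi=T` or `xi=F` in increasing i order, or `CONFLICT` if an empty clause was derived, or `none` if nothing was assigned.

unit clause [-4] forces x4=F; simplify:
  drop 4 from [4, 3] -> [3]
  drop 4 from [4, 3, 1] -> [3, 1]
  satisfied 2 clause(s); 5 remain; assigned so far: [4]
unit clause [3] forces x3=T; simplify:
  satisfied 4 clause(s); 1 remain; assigned so far: [3, 4]
unit clause [1] forces x1=T; simplify:
  satisfied 1 clause(s); 0 remain; assigned so far: [1, 3, 4]

Answer: x1=T x3=T x4=F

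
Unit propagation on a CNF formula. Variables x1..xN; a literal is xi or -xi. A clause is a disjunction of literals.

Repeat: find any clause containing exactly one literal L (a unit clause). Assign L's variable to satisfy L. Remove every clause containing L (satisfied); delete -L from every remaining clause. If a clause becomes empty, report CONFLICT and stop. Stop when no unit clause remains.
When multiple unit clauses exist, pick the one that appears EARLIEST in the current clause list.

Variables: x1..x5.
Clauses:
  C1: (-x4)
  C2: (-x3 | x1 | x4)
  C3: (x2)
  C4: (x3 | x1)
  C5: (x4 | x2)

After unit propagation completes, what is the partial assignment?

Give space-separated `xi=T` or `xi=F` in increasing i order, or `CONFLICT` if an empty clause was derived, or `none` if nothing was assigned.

unit clause [-4] forces x4=F; simplify:
  drop 4 from [-3, 1, 4] -> [-3, 1]
  drop 4 from [4, 2] -> [2]
  satisfied 1 clause(s); 4 remain; assigned so far: [4]
unit clause [2] forces x2=T; simplify:
  satisfied 2 clause(s); 2 remain; assigned so far: [2, 4]

Answer: x2=T x4=F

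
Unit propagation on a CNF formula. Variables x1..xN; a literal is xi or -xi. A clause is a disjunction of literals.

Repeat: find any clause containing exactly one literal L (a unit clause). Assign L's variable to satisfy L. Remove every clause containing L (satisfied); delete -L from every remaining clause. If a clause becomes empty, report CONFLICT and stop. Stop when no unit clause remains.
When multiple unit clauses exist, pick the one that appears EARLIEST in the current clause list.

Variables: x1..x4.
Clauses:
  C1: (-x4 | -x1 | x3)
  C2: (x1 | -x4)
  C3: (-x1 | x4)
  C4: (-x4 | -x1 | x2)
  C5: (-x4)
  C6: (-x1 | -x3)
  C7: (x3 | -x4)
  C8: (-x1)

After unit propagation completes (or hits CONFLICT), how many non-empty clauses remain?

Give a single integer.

unit clause [-4] forces x4=F; simplify:
  drop 4 from [-1, 4] -> [-1]
  satisfied 5 clause(s); 3 remain; assigned so far: [4]
unit clause [-1] forces x1=F; simplify:
  satisfied 3 clause(s); 0 remain; assigned so far: [1, 4]

Answer: 0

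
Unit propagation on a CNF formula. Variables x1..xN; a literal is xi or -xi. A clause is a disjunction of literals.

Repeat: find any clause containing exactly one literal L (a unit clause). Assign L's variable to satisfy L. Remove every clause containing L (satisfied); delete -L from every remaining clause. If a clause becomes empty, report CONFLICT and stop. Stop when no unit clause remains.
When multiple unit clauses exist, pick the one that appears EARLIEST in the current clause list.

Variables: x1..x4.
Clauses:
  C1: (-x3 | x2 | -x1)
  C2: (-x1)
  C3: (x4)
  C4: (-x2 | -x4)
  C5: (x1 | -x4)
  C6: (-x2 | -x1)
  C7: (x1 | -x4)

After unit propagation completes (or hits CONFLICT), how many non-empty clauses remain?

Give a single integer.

Answer: 1

Derivation:
unit clause [-1] forces x1=F; simplify:
  drop 1 from [1, -4] -> [-4]
  drop 1 from [1, -4] -> [-4]
  satisfied 3 clause(s); 4 remain; assigned so far: [1]
unit clause [4] forces x4=T; simplify:
  drop -4 from [-2, -4] -> [-2]
  drop -4 from [-4] -> [] (empty!)
  drop -4 from [-4] -> [] (empty!)
  satisfied 1 clause(s); 3 remain; assigned so far: [1, 4]
CONFLICT (empty clause)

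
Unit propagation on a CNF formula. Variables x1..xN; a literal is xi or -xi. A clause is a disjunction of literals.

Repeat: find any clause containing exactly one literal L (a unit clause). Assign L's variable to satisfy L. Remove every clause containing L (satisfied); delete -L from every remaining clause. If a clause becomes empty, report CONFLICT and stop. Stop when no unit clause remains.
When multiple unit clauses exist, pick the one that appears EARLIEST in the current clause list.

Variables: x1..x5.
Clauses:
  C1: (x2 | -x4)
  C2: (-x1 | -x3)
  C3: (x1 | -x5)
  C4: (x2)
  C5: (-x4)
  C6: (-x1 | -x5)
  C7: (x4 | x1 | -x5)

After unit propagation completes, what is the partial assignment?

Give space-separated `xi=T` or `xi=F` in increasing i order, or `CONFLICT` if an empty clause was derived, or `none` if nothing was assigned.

Answer: x2=T x4=F

Derivation:
unit clause [2] forces x2=T; simplify:
  satisfied 2 clause(s); 5 remain; assigned so far: [2]
unit clause [-4] forces x4=F; simplify:
  drop 4 from [4, 1, -5] -> [1, -5]
  satisfied 1 clause(s); 4 remain; assigned so far: [2, 4]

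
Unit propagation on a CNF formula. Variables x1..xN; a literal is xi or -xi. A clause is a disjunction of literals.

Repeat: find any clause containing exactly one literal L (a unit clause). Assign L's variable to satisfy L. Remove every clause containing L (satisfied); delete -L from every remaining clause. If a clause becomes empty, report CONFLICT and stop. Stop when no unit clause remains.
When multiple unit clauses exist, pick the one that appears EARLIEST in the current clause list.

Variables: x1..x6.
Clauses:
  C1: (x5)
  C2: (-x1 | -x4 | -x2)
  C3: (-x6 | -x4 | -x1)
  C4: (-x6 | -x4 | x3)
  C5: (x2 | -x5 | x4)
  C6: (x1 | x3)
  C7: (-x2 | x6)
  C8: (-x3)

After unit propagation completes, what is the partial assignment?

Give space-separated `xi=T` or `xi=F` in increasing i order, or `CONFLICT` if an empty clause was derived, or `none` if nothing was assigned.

Answer: x1=T x3=F x5=T

Derivation:
unit clause [5] forces x5=T; simplify:
  drop -5 from [2, -5, 4] -> [2, 4]
  satisfied 1 clause(s); 7 remain; assigned so far: [5]
unit clause [-3] forces x3=F; simplify:
  drop 3 from [-6, -4, 3] -> [-6, -4]
  drop 3 from [1, 3] -> [1]
  satisfied 1 clause(s); 6 remain; assigned so far: [3, 5]
unit clause [1] forces x1=T; simplify:
  drop -1 from [-1, -4, -2] -> [-4, -2]
  drop -1 from [-6, -4, -1] -> [-6, -4]
  satisfied 1 clause(s); 5 remain; assigned so far: [1, 3, 5]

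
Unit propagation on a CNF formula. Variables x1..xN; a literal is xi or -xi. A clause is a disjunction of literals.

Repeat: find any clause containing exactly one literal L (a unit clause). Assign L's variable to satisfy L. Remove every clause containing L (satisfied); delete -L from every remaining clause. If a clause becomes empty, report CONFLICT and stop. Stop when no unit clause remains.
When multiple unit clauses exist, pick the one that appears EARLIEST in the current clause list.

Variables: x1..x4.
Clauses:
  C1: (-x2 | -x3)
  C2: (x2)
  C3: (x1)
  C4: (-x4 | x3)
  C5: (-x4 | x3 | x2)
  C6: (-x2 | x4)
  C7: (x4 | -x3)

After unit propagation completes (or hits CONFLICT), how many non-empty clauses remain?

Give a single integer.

Answer: 0

Derivation:
unit clause [2] forces x2=T; simplify:
  drop -2 from [-2, -3] -> [-3]
  drop -2 from [-2, 4] -> [4]
  satisfied 2 clause(s); 5 remain; assigned so far: [2]
unit clause [-3] forces x3=F; simplify:
  drop 3 from [-4, 3] -> [-4]
  satisfied 2 clause(s); 3 remain; assigned so far: [2, 3]
unit clause [1] forces x1=T; simplify:
  satisfied 1 clause(s); 2 remain; assigned so far: [1, 2, 3]
unit clause [-4] forces x4=F; simplify:
  drop 4 from [4] -> [] (empty!)
  satisfied 1 clause(s); 1 remain; assigned so far: [1, 2, 3, 4]
CONFLICT (empty clause)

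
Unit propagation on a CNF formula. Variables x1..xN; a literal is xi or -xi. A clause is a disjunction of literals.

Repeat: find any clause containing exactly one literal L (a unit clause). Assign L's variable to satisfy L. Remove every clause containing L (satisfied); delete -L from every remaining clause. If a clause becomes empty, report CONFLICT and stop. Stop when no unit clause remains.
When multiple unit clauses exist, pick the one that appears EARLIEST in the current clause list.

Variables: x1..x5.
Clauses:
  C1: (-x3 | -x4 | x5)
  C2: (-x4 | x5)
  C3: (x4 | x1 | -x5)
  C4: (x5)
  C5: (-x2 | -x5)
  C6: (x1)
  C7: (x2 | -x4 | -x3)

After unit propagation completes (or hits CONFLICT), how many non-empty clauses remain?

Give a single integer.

unit clause [5] forces x5=T; simplify:
  drop -5 from [4, 1, -5] -> [4, 1]
  drop -5 from [-2, -5] -> [-2]
  satisfied 3 clause(s); 4 remain; assigned so far: [5]
unit clause [-2] forces x2=F; simplify:
  drop 2 from [2, -4, -3] -> [-4, -3]
  satisfied 1 clause(s); 3 remain; assigned so far: [2, 5]
unit clause [1] forces x1=T; simplify:
  satisfied 2 clause(s); 1 remain; assigned so far: [1, 2, 5]

Answer: 1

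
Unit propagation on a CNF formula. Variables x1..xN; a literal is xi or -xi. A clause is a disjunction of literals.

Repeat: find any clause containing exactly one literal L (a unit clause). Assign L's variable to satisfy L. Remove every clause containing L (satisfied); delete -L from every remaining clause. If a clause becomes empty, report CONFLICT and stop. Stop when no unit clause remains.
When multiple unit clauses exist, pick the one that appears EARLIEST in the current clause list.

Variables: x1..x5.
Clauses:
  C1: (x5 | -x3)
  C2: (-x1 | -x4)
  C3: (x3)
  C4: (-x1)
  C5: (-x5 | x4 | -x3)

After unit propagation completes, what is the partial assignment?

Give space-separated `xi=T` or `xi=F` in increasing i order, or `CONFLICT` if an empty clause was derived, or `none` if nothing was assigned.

unit clause [3] forces x3=T; simplify:
  drop -3 from [5, -3] -> [5]
  drop -3 from [-5, 4, -3] -> [-5, 4]
  satisfied 1 clause(s); 4 remain; assigned so far: [3]
unit clause [5] forces x5=T; simplify:
  drop -5 from [-5, 4] -> [4]
  satisfied 1 clause(s); 3 remain; assigned so far: [3, 5]
unit clause [-1] forces x1=F; simplify:
  satisfied 2 clause(s); 1 remain; assigned so far: [1, 3, 5]
unit clause [4] forces x4=T; simplify:
  satisfied 1 clause(s); 0 remain; assigned so far: [1, 3, 4, 5]

Answer: x1=F x3=T x4=T x5=T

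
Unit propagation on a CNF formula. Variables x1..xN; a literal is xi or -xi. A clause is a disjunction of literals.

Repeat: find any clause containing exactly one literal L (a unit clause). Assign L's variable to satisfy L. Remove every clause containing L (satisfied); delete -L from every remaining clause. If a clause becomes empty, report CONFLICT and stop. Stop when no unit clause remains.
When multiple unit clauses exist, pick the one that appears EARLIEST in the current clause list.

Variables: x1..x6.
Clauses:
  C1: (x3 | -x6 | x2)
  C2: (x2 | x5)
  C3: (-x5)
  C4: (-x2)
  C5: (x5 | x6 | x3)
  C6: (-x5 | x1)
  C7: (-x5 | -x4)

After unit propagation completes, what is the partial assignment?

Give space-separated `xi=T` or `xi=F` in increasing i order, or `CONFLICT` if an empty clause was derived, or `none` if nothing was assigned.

Answer: CONFLICT

Derivation:
unit clause [-5] forces x5=F; simplify:
  drop 5 from [2, 5] -> [2]
  drop 5 from [5, 6, 3] -> [6, 3]
  satisfied 3 clause(s); 4 remain; assigned so far: [5]
unit clause [2] forces x2=T; simplify:
  drop -2 from [-2] -> [] (empty!)
  satisfied 2 clause(s); 2 remain; assigned so far: [2, 5]
CONFLICT (empty clause)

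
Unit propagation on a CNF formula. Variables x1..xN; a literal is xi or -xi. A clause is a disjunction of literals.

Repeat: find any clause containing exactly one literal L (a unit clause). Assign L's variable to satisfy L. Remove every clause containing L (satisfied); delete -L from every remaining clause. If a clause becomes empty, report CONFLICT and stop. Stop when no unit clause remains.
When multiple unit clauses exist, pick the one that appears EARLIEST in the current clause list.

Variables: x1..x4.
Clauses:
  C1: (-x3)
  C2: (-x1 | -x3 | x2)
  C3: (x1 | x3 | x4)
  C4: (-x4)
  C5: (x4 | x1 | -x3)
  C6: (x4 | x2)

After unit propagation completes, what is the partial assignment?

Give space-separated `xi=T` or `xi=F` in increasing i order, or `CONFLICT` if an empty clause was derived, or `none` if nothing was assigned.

Answer: x1=T x2=T x3=F x4=F

Derivation:
unit clause [-3] forces x3=F; simplify:
  drop 3 from [1, 3, 4] -> [1, 4]
  satisfied 3 clause(s); 3 remain; assigned so far: [3]
unit clause [-4] forces x4=F; simplify:
  drop 4 from [1, 4] -> [1]
  drop 4 from [4, 2] -> [2]
  satisfied 1 clause(s); 2 remain; assigned so far: [3, 4]
unit clause [1] forces x1=T; simplify:
  satisfied 1 clause(s); 1 remain; assigned so far: [1, 3, 4]
unit clause [2] forces x2=T; simplify:
  satisfied 1 clause(s); 0 remain; assigned so far: [1, 2, 3, 4]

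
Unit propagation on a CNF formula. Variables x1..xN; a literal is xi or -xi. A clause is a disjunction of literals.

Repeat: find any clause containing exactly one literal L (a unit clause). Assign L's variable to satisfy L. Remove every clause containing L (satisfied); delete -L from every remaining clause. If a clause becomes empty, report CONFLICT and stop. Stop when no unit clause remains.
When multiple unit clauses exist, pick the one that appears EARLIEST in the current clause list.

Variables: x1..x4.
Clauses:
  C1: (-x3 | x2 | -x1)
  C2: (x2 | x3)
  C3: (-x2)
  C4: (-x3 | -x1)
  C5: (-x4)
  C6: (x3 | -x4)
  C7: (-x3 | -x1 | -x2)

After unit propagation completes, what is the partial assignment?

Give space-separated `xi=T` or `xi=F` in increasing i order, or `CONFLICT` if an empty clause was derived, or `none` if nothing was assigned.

unit clause [-2] forces x2=F; simplify:
  drop 2 from [-3, 2, -1] -> [-3, -1]
  drop 2 from [2, 3] -> [3]
  satisfied 2 clause(s); 5 remain; assigned so far: [2]
unit clause [3] forces x3=T; simplify:
  drop -3 from [-3, -1] -> [-1]
  drop -3 from [-3, -1] -> [-1]
  satisfied 2 clause(s); 3 remain; assigned so far: [2, 3]
unit clause [-1] forces x1=F; simplify:
  satisfied 2 clause(s); 1 remain; assigned so far: [1, 2, 3]
unit clause [-4] forces x4=F; simplify:
  satisfied 1 clause(s); 0 remain; assigned so far: [1, 2, 3, 4]

Answer: x1=F x2=F x3=T x4=F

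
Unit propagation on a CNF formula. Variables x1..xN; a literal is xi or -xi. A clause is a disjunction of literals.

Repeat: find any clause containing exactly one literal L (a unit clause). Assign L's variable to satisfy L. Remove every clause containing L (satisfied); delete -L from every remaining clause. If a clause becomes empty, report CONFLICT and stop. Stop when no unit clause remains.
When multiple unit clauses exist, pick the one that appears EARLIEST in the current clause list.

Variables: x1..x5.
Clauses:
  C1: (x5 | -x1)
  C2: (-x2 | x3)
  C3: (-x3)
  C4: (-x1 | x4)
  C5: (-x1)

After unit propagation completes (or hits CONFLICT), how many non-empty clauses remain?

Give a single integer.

Answer: 0

Derivation:
unit clause [-3] forces x3=F; simplify:
  drop 3 from [-2, 3] -> [-2]
  satisfied 1 clause(s); 4 remain; assigned so far: [3]
unit clause [-2] forces x2=F; simplify:
  satisfied 1 clause(s); 3 remain; assigned so far: [2, 3]
unit clause [-1] forces x1=F; simplify:
  satisfied 3 clause(s); 0 remain; assigned so far: [1, 2, 3]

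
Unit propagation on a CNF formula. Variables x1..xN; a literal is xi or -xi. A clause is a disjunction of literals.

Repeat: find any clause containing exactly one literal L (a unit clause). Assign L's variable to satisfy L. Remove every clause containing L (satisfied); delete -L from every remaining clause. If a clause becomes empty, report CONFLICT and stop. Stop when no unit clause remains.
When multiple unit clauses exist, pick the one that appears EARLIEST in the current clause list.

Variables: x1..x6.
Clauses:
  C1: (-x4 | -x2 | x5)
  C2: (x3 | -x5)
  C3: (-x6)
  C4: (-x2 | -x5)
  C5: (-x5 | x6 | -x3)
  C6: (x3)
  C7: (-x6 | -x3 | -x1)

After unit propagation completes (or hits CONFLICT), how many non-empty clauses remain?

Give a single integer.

Answer: 1

Derivation:
unit clause [-6] forces x6=F; simplify:
  drop 6 from [-5, 6, -3] -> [-5, -3]
  satisfied 2 clause(s); 5 remain; assigned so far: [6]
unit clause [3] forces x3=T; simplify:
  drop -3 from [-5, -3] -> [-5]
  satisfied 2 clause(s); 3 remain; assigned so far: [3, 6]
unit clause [-5] forces x5=F; simplify:
  drop 5 from [-4, -2, 5] -> [-4, -2]
  satisfied 2 clause(s); 1 remain; assigned so far: [3, 5, 6]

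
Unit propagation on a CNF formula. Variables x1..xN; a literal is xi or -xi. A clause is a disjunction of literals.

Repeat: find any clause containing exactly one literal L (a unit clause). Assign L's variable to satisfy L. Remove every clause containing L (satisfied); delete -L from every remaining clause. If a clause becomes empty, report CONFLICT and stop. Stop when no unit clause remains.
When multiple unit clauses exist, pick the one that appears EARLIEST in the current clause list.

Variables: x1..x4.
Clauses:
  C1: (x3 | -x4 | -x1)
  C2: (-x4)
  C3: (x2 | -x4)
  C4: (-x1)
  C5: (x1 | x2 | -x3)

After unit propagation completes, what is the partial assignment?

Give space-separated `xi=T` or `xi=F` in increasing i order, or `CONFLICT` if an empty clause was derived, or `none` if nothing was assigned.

unit clause [-4] forces x4=F; simplify:
  satisfied 3 clause(s); 2 remain; assigned so far: [4]
unit clause [-1] forces x1=F; simplify:
  drop 1 from [1, 2, -3] -> [2, -3]
  satisfied 1 clause(s); 1 remain; assigned so far: [1, 4]

Answer: x1=F x4=F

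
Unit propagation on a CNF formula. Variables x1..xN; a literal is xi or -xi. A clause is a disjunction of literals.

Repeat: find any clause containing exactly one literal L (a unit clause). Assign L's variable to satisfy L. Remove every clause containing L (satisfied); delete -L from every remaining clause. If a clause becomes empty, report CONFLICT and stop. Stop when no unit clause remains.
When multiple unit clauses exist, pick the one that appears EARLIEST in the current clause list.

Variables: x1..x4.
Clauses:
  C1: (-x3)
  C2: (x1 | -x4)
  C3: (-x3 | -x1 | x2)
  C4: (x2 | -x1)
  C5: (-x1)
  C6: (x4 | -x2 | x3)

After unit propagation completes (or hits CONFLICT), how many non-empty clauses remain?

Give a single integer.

unit clause [-3] forces x3=F; simplify:
  drop 3 from [4, -2, 3] -> [4, -2]
  satisfied 2 clause(s); 4 remain; assigned so far: [3]
unit clause [-1] forces x1=F; simplify:
  drop 1 from [1, -4] -> [-4]
  satisfied 2 clause(s); 2 remain; assigned so far: [1, 3]
unit clause [-4] forces x4=F; simplify:
  drop 4 from [4, -2] -> [-2]
  satisfied 1 clause(s); 1 remain; assigned so far: [1, 3, 4]
unit clause [-2] forces x2=F; simplify:
  satisfied 1 clause(s); 0 remain; assigned so far: [1, 2, 3, 4]

Answer: 0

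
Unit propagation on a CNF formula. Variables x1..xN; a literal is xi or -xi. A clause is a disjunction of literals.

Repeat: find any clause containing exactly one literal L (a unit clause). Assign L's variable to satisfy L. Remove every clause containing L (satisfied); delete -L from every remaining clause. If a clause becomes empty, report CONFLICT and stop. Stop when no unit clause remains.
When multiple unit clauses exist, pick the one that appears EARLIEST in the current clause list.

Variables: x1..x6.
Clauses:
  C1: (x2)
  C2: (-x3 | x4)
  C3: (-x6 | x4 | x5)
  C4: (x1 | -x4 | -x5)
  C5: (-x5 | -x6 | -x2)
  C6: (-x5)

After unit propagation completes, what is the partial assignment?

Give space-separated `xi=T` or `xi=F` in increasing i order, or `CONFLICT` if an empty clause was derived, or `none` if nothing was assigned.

unit clause [2] forces x2=T; simplify:
  drop -2 from [-5, -6, -2] -> [-5, -6]
  satisfied 1 clause(s); 5 remain; assigned so far: [2]
unit clause [-5] forces x5=F; simplify:
  drop 5 from [-6, 4, 5] -> [-6, 4]
  satisfied 3 clause(s); 2 remain; assigned so far: [2, 5]

Answer: x2=T x5=F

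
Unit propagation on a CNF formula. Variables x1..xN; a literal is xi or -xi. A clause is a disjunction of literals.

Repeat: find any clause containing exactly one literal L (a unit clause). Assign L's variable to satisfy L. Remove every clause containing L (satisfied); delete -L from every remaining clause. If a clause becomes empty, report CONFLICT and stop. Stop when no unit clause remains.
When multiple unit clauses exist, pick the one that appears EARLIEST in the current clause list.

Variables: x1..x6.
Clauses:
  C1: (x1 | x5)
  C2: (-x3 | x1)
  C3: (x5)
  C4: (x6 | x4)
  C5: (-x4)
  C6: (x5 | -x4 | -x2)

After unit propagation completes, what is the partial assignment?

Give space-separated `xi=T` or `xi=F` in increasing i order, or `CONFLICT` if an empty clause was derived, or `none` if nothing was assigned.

Answer: x4=F x5=T x6=T

Derivation:
unit clause [5] forces x5=T; simplify:
  satisfied 3 clause(s); 3 remain; assigned so far: [5]
unit clause [-4] forces x4=F; simplify:
  drop 4 from [6, 4] -> [6]
  satisfied 1 clause(s); 2 remain; assigned so far: [4, 5]
unit clause [6] forces x6=T; simplify:
  satisfied 1 clause(s); 1 remain; assigned so far: [4, 5, 6]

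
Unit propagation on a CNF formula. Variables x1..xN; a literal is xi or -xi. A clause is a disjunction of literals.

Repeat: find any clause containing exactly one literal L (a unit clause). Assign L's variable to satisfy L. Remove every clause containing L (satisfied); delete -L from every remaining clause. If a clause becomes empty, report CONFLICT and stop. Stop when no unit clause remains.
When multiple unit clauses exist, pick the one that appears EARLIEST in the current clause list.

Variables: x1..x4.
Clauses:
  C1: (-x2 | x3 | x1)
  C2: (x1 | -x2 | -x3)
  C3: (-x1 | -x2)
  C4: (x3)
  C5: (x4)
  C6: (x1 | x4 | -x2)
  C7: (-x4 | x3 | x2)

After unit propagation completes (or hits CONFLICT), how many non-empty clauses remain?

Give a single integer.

unit clause [3] forces x3=T; simplify:
  drop -3 from [1, -2, -3] -> [1, -2]
  satisfied 3 clause(s); 4 remain; assigned so far: [3]
unit clause [4] forces x4=T; simplify:
  satisfied 2 clause(s); 2 remain; assigned so far: [3, 4]

Answer: 2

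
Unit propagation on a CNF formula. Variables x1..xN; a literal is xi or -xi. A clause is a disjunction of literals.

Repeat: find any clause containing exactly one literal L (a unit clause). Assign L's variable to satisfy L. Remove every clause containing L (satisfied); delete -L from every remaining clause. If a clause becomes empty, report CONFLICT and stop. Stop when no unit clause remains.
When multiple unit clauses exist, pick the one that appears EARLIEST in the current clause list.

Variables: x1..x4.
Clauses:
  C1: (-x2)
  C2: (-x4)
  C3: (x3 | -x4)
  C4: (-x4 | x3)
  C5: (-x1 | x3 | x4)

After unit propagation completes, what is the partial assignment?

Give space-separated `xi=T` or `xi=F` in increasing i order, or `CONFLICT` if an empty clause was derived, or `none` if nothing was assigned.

unit clause [-2] forces x2=F; simplify:
  satisfied 1 clause(s); 4 remain; assigned so far: [2]
unit clause [-4] forces x4=F; simplify:
  drop 4 from [-1, 3, 4] -> [-1, 3]
  satisfied 3 clause(s); 1 remain; assigned so far: [2, 4]

Answer: x2=F x4=F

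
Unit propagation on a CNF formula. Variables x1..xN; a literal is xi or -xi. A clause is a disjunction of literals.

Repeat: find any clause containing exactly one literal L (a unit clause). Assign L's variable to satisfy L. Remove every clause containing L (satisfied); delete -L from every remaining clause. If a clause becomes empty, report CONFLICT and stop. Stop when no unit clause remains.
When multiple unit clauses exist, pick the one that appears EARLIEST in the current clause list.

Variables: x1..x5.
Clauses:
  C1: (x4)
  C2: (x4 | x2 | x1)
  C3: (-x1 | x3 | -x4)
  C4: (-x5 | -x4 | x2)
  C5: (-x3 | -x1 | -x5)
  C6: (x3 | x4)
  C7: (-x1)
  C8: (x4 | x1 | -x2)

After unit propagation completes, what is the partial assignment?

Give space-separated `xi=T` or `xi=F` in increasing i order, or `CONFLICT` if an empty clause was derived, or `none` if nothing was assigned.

unit clause [4] forces x4=T; simplify:
  drop -4 from [-1, 3, -4] -> [-1, 3]
  drop -4 from [-5, -4, 2] -> [-5, 2]
  satisfied 4 clause(s); 4 remain; assigned so far: [4]
unit clause [-1] forces x1=F; simplify:
  satisfied 3 clause(s); 1 remain; assigned so far: [1, 4]

Answer: x1=F x4=T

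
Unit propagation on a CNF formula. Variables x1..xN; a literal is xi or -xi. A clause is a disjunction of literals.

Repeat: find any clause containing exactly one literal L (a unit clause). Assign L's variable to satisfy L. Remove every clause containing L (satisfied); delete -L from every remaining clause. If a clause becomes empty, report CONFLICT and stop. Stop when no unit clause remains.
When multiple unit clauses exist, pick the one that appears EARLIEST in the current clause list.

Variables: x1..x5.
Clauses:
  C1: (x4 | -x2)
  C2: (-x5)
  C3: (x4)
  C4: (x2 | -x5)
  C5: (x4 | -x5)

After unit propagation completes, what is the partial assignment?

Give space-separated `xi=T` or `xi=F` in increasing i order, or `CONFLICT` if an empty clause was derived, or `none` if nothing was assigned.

Answer: x4=T x5=F

Derivation:
unit clause [-5] forces x5=F; simplify:
  satisfied 3 clause(s); 2 remain; assigned so far: [5]
unit clause [4] forces x4=T; simplify:
  satisfied 2 clause(s); 0 remain; assigned so far: [4, 5]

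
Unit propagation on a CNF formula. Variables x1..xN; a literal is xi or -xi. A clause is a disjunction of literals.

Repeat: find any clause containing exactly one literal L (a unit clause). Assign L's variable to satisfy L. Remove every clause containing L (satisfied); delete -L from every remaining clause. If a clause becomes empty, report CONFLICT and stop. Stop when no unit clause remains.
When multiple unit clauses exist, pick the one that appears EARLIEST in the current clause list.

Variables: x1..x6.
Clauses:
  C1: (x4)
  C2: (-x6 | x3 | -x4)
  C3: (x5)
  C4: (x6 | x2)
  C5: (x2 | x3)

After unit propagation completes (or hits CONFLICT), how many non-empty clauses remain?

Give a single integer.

unit clause [4] forces x4=T; simplify:
  drop -4 from [-6, 3, -4] -> [-6, 3]
  satisfied 1 clause(s); 4 remain; assigned so far: [4]
unit clause [5] forces x5=T; simplify:
  satisfied 1 clause(s); 3 remain; assigned so far: [4, 5]

Answer: 3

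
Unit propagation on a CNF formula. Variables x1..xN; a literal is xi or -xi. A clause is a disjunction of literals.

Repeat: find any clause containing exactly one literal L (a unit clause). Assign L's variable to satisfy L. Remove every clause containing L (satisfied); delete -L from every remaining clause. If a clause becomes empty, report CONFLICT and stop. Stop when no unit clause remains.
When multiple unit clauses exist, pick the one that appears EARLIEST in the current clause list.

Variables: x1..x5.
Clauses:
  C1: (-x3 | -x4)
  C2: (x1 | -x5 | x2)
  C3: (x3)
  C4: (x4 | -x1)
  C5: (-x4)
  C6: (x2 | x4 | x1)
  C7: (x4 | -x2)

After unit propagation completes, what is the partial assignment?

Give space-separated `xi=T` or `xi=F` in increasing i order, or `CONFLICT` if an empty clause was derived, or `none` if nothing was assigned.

Answer: CONFLICT

Derivation:
unit clause [3] forces x3=T; simplify:
  drop -3 from [-3, -4] -> [-4]
  satisfied 1 clause(s); 6 remain; assigned so far: [3]
unit clause [-4] forces x4=F; simplify:
  drop 4 from [4, -1] -> [-1]
  drop 4 from [2, 4, 1] -> [2, 1]
  drop 4 from [4, -2] -> [-2]
  satisfied 2 clause(s); 4 remain; assigned so far: [3, 4]
unit clause [-1] forces x1=F; simplify:
  drop 1 from [1, -5, 2] -> [-5, 2]
  drop 1 from [2, 1] -> [2]
  satisfied 1 clause(s); 3 remain; assigned so far: [1, 3, 4]
unit clause [2] forces x2=T; simplify:
  drop -2 from [-2] -> [] (empty!)
  satisfied 2 clause(s); 1 remain; assigned so far: [1, 2, 3, 4]
CONFLICT (empty clause)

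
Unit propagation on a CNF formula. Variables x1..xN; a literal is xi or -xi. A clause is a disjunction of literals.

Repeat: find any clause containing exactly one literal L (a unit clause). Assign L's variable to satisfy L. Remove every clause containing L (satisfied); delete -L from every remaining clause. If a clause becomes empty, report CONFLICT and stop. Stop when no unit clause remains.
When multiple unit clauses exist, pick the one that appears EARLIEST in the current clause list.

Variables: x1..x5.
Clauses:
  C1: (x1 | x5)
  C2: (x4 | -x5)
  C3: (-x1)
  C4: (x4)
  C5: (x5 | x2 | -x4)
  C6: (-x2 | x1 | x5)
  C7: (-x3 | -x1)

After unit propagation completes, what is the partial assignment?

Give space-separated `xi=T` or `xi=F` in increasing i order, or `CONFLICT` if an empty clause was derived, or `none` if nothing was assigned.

unit clause [-1] forces x1=F; simplify:
  drop 1 from [1, 5] -> [5]
  drop 1 from [-2, 1, 5] -> [-2, 5]
  satisfied 2 clause(s); 5 remain; assigned so far: [1]
unit clause [5] forces x5=T; simplify:
  drop -5 from [4, -5] -> [4]
  satisfied 3 clause(s); 2 remain; assigned so far: [1, 5]
unit clause [4] forces x4=T; simplify:
  satisfied 2 clause(s); 0 remain; assigned so far: [1, 4, 5]

Answer: x1=F x4=T x5=T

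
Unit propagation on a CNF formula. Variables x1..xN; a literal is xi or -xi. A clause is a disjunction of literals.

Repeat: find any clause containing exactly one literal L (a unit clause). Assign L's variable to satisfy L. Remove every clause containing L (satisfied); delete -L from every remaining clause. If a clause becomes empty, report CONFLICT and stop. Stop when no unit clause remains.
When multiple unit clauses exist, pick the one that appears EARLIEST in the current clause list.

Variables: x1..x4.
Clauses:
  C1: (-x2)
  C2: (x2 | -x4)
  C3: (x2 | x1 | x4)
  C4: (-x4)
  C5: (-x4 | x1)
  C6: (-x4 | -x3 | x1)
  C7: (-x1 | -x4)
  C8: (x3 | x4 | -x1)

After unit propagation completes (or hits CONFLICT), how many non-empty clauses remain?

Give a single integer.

Answer: 0

Derivation:
unit clause [-2] forces x2=F; simplify:
  drop 2 from [2, -4] -> [-4]
  drop 2 from [2, 1, 4] -> [1, 4]
  satisfied 1 clause(s); 7 remain; assigned so far: [2]
unit clause [-4] forces x4=F; simplify:
  drop 4 from [1, 4] -> [1]
  drop 4 from [3, 4, -1] -> [3, -1]
  satisfied 5 clause(s); 2 remain; assigned so far: [2, 4]
unit clause [1] forces x1=T; simplify:
  drop -1 from [3, -1] -> [3]
  satisfied 1 clause(s); 1 remain; assigned so far: [1, 2, 4]
unit clause [3] forces x3=T; simplify:
  satisfied 1 clause(s); 0 remain; assigned so far: [1, 2, 3, 4]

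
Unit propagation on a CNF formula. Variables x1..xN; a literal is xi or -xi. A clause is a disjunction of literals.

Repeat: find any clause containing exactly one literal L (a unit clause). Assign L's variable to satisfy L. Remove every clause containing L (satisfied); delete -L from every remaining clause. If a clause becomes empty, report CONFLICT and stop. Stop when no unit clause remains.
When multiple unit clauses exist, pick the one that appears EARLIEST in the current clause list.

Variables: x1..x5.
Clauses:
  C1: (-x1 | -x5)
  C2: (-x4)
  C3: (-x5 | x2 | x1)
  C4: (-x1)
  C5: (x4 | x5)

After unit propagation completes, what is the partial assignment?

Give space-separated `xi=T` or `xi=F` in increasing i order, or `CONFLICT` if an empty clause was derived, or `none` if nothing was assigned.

unit clause [-4] forces x4=F; simplify:
  drop 4 from [4, 5] -> [5]
  satisfied 1 clause(s); 4 remain; assigned so far: [4]
unit clause [-1] forces x1=F; simplify:
  drop 1 from [-5, 2, 1] -> [-5, 2]
  satisfied 2 clause(s); 2 remain; assigned so far: [1, 4]
unit clause [5] forces x5=T; simplify:
  drop -5 from [-5, 2] -> [2]
  satisfied 1 clause(s); 1 remain; assigned so far: [1, 4, 5]
unit clause [2] forces x2=T; simplify:
  satisfied 1 clause(s); 0 remain; assigned so far: [1, 2, 4, 5]

Answer: x1=F x2=T x4=F x5=T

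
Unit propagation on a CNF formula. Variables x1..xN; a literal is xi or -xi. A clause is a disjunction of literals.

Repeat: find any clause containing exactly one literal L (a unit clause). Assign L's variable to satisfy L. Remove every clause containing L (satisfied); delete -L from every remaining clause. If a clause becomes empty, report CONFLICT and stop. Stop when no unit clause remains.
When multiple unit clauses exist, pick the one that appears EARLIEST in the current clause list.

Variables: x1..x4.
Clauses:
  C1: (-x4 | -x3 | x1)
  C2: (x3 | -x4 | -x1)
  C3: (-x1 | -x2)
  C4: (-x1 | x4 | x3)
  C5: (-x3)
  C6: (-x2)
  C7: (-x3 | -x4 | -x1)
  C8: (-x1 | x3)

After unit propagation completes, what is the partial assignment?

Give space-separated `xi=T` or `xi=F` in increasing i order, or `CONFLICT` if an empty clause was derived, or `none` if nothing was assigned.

Answer: x1=F x2=F x3=F

Derivation:
unit clause [-3] forces x3=F; simplify:
  drop 3 from [3, -4, -1] -> [-4, -1]
  drop 3 from [-1, 4, 3] -> [-1, 4]
  drop 3 from [-1, 3] -> [-1]
  satisfied 3 clause(s); 5 remain; assigned so far: [3]
unit clause [-2] forces x2=F; simplify:
  satisfied 2 clause(s); 3 remain; assigned so far: [2, 3]
unit clause [-1] forces x1=F; simplify:
  satisfied 3 clause(s); 0 remain; assigned so far: [1, 2, 3]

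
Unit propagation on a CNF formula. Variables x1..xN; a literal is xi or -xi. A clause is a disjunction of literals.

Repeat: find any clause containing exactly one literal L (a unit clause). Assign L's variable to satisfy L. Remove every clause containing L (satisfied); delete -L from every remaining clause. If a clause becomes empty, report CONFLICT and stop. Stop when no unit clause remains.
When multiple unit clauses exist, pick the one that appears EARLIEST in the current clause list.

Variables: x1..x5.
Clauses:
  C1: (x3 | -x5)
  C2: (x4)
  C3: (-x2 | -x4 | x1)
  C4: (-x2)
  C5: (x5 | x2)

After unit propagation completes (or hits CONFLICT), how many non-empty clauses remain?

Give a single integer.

unit clause [4] forces x4=T; simplify:
  drop -4 from [-2, -4, 1] -> [-2, 1]
  satisfied 1 clause(s); 4 remain; assigned so far: [4]
unit clause [-2] forces x2=F; simplify:
  drop 2 from [5, 2] -> [5]
  satisfied 2 clause(s); 2 remain; assigned so far: [2, 4]
unit clause [5] forces x5=T; simplify:
  drop -5 from [3, -5] -> [3]
  satisfied 1 clause(s); 1 remain; assigned so far: [2, 4, 5]
unit clause [3] forces x3=T; simplify:
  satisfied 1 clause(s); 0 remain; assigned so far: [2, 3, 4, 5]

Answer: 0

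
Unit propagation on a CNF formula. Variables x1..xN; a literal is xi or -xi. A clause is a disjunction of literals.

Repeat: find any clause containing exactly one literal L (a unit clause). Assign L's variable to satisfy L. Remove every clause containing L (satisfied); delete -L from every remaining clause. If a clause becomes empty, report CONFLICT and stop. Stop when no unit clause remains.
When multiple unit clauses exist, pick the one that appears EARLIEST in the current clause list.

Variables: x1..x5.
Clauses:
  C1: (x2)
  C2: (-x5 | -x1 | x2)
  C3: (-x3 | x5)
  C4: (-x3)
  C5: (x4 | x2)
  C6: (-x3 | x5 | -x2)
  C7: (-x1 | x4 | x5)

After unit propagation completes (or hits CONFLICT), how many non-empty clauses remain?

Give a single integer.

Answer: 1

Derivation:
unit clause [2] forces x2=T; simplify:
  drop -2 from [-3, 5, -2] -> [-3, 5]
  satisfied 3 clause(s); 4 remain; assigned so far: [2]
unit clause [-3] forces x3=F; simplify:
  satisfied 3 clause(s); 1 remain; assigned so far: [2, 3]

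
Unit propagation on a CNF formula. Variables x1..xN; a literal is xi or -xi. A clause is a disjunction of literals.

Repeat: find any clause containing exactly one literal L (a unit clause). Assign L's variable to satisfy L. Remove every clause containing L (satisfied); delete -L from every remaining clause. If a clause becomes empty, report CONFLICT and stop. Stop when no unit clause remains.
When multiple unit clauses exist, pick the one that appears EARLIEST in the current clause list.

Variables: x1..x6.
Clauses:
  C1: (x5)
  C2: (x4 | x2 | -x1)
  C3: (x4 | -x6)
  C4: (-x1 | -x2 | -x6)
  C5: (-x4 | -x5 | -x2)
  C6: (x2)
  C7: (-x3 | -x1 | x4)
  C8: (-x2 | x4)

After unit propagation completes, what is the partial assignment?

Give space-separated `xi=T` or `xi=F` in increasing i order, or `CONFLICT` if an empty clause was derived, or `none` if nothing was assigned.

Answer: CONFLICT

Derivation:
unit clause [5] forces x5=T; simplify:
  drop -5 from [-4, -5, -2] -> [-4, -2]
  satisfied 1 clause(s); 7 remain; assigned so far: [5]
unit clause [2] forces x2=T; simplify:
  drop -2 from [-1, -2, -6] -> [-1, -6]
  drop -2 from [-4, -2] -> [-4]
  drop -2 from [-2, 4] -> [4]
  satisfied 2 clause(s); 5 remain; assigned so far: [2, 5]
unit clause [-4] forces x4=F; simplify:
  drop 4 from [4, -6] -> [-6]
  drop 4 from [-3, -1, 4] -> [-3, -1]
  drop 4 from [4] -> [] (empty!)
  satisfied 1 clause(s); 4 remain; assigned so far: [2, 4, 5]
CONFLICT (empty clause)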